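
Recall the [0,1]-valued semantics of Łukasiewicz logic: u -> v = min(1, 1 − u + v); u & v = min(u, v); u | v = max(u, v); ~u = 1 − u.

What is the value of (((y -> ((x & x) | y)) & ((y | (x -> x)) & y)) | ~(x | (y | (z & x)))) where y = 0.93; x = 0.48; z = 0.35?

0.93

(x & x) = min(0.48, 0.48) = 0.48
((x & x) | y) = max(0.48, 0.93) = 0.93
(y -> ((x & x) | y)): min(1, 1 − 0.93 + 0.93) = 1
(x -> x): min(1, 1 − 0.48 + 0.48) = 1
(y | (x -> x)) = max(0.93, 1) = 1
((y | (x -> x)) & y) = min(1, 0.93) = 0.93
((y -> ((x & x) | y)) & ((y | (x -> x)) & y)) = min(1, 0.93) = 0.93
(z & x) = min(0.35, 0.48) = 0.35
(y | (z & x)) = max(0.93, 0.35) = 0.93
(x | (y | (z & x))) = max(0.48, 0.93) = 0.93
~(x | (y | (z & x))): Łukasiewicz ¬ gives 1 − 0.93 = 0.07
(((y -> ((x & x) | y)) & ((y | (x -> x)) & y)) | ~(x | (y | (z & x)))) = max(0.93, 0.07) = 0.93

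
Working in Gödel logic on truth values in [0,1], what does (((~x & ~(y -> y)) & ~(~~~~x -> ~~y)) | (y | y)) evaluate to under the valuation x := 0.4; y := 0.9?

0.90

~x: Gödel ¬ of 0.4 = 0 (operand ≠ 0)
(y -> y): 0.9 ≤ 0.9, so result = 1
~(y -> y): Gödel ¬ of 1 = 0 (operand ≠ 0)
(~x & ~(y -> y)) = min(0, 0) = 0
~x: Gödel ¬ of 0.4 = 0 (operand ≠ 0)
~~x: Gödel ¬ of 0 = 1 (operand is 0)
~~~x: Gödel ¬ of 1 = 0 (operand ≠ 0)
~~~~x: Gödel ¬ of 0 = 1 (operand is 0)
~y: Gödel ¬ of 0.9 = 0 (operand ≠ 0)
~~y: Gödel ¬ of 0 = 1 (operand is 0)
(~~~~x -> ~~y): 1 ≤ 1, so result = 1
~(~~~~x -> ~~y): Gödel ¬ of 1 = 0 (operand ≠ 0)
((~x & ~(y -> y)) & ~(~~~~x -> ~~y)) = min(0, 0) = 0
(y | y) = max(0.9, 0.9) = 0.9
(((~x & ~(y -> y)) & ~(~~~~x -> ~~y)) | (y | y)) = max(0, 0.9) = 0.9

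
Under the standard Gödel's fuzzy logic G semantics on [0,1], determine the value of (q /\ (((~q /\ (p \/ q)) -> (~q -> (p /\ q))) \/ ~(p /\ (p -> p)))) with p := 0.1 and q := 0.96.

~q: Gödel ¬ of 0.96 = 0 (operand ≠ 0)
(p \/ q) = max(0.1, 0.96) = 0.96
(~q /\ (p \/ q)) = min(0, 0.96) = 0
~q: Gödel ¬ of 0.96 = 0 (operand ≠ 0)
(p /\ q) = min(0.1, 0.96) = 0.1
(~q -> (p /\ q)): 0 ≤ 0.1, so result = 1
((~q /\ (p \/ q)) -> (~q -> (p /\ q))): 0 ≤ 1, so result = 1
(p -> p): 0.1 ≤ 0.1, so result = 1
(p /\ (p -> p)) = min(0.1, 1) = 0.1
~(p /\ (p -> p)): Gödel ¬ of 0.1 = 0 (operand ≠ 0)
(((~q /\ (p \/ q)) -> (~q -> (p /\ q))) \/ ~(p /\ (p -> p))) = max(1, 0) = 1
(q /\ (((~q /\ (p \/ q)) -> (~q -> (p /\ q))) \/ ~(p /\ (p -> p)))) = min(0.96, 1) = 0.96

0.96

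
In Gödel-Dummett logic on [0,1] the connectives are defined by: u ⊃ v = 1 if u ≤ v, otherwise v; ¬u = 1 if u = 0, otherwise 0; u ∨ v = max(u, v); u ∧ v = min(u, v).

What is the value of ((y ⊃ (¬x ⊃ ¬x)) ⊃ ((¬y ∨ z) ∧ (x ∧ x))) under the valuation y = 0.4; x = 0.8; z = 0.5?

¬x: Gödel ¬ of 0.8 = 0 (operand ≠ 0)
¬x: Gödel ¬ of 0.8 = 0 (operand ≠ 0)
(¬x ⊃ ¬x): 0 ≤ 0, so result = 1
(y ⊃ (¬x ⊃ ¬x)): 0.4 ≤ 1, so result = 1
¬y: Gödel ¬ of 0.4 = 0 (operand ≠ 0)
(¬y ∨ z) = max(0, 0.5) = 0.5
(x ∧ x) = min(0.8, 0.8) = 0.8
((¬y ∨ z) ∧ (x ∧ x)) = min(0.5, 0.8) = 0.5
((y ⊃ (¬x ⊃ ¬x)) ⊃ ((¬y ∨ z) ∧ (x ∧ x))): 1 > 0.5, so result = 0.5

0.50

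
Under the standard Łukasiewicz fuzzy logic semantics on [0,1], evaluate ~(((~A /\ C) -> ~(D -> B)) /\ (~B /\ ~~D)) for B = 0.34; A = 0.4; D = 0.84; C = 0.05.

~A: Łukasiewicz ¬ gives 1 − 0.4 = 0.6
(~A /\ C) = min(0.6, 0.05) = 0.05
(D -> B): min(1, 1 − 0.84 + 0.34) = 0.5
~(D -> B): Łukasiewicz ¬ gives 1 − 0.5 = 0.5
((~A /\ C) -> ~(D -> B)): min(1, 1 − 0.05 + 0.5) = 1
~B: Łukasiewicz ¬ gives 1 − 0.34 = 0.66
~D: Łukasiewicz ¬ gives 1 − 0.84 = 0.16
~~D: Łukasiewicz ¬ gives 1 − 0.16 = 0.84
(~B /\ ~~D) = min(0.66, 0.84) = 0.66
(((~A /\ C) -> ~(D -> B)) /\ (~B /\ ~~D)) = min(1, 0.66) = 0.66
~(((~A /\ C) -> ~(D -> B)) /\ (~B /\ ~~D)): Łukasiewicz ¬ gives 1 − 0.66 = 0.34

0.34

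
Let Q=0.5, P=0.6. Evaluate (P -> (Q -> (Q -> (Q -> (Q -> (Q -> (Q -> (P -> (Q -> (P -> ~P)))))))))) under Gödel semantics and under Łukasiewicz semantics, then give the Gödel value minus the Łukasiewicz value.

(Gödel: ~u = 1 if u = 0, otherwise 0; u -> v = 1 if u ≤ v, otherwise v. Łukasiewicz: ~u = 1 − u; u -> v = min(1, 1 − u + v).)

-1.00

Gödel evaluation:
  ~P: Gödel ¬ of 0.6 = 0 (operand ≠ 0)
  (P -> ~P): 0.6 > 0, so result = 0
  (Q -> (P -> ~P)): 0.5 > 0, so result = 0
  (P -> (Q -> (P -> ~P))): 0.6 > 0, so result = 0
  (Q -> (P -> (Q -> (P -> ~P)))): 0.5 > 0, so result = 0
  (Q -> (Q -> (P -> (Q -> (P -> ~P))))): 0.5 > 0, so result = 0
  (Q -> (Q -> (Q -> (P -> (Q -> (P -> ~P)))))): 0.5 > 0, so result = 0
  (Q -> (Q -> (Q -> (Q -> (P -> (Q -> (P -> ~P))))))): 0.5 > 0, so result = 0
  (Q -> (Q -> (Q -> (Q -> (Q -> (P -> (Q -> (P -> ~P)))))))): 0.5 > 0, so result = 0
  (Q -> (Q -> (Q -> (Q -> (Q -> (Q -> (P -> (Q -> (P -> ~P))))))))): 0.5 > 0, so result = 0
  (P -> (Q -> (Q -> (Q -> (Q -> (Q -> (Q -> (P -> (Q -> (P -> ~P)))))))))): 0.6 > 0, so result = 0
  Gödel value = 0
Łukasiewicz evaluation:
  ~P: Łukasiewicz ¬ gives 1 − 0.6 = 0.4
  (P -> ~P): min(1, 1 − 0.6 + 0.4) = 0.8
  (Q -> (P -> ~P)): min(1, 1 − 0.5 + 0.8) = 1
  (P -> (Q -> (P -> ~P))): min(1, 1 − 0.6 + 1) = 1
  (Q -> (P -> (Q -> (P -> ~P)))): min(1, 1 − 0.5 + 1) = 1
  (Q -> (Q -> (P -> (Q -> (P -> ~P))))): min(1, 1 − 0.5 + 1) = 1
  (Q -> (Q -> (Q -> (P -> (Q -> (P -> ~P)))))): min(1, 1 − 0.5 + 1) = 1
  (Q -> (Q -> (Q -> (Q -> (P -> (Q -> (P -> ~P))))))): min(1, 1 − 0.5 + 1) = 1
  (Q -> (Q -> (Q -> (Q -> (Q -> (P -> (Q -> (P -> ~P)))))))): min(1, 1 − 0.5 + 1) = 1
  (Q -> (Q -> (Q -> (Q -> (Q -> (Q -> (P -> (Q -> (P -> ~P))))))))): min(1, 1 − 0.5 + 1) = 1
  (P -> (Q -> (Q -> (Q -> (Q -> (Q -> (Q -> (P -> (Q -> (P -> ~P)))))))))): min(1, 1 − 0.6 + 1) = 1
  Łukasiewicz value = 1
Difference: 0 − 1 = -1.00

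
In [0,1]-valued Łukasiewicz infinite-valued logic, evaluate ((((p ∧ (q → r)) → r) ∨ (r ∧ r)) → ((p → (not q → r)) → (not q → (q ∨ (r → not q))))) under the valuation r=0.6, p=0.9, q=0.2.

(q → r): min(1, 1 − 0.2 + 0.6) = 1
(p ∧ (q → r)) = min(0.9, 1) = 0.9
((p ∧ (q → r)) → r): min(1, 1 − 0.9 + 0.6) = 0.7
(r ∧ r) = min(0.6, 0.6) = 0.6
(((p ∧ (q → r)) → r) ∨ (r ∧ r)) = max(0.7, 0.6) = 0.7
not q: Łukasiewicz ¬ gives 1 − 0.2 = 0.8
(not q → r): min(1, 1 − 0.8 + 0.6) = 0.8
(p → (not q → r)): min(1, 1 − 0.9 + 0.8) = 0.9
not q: Łukasiewicz ¬ gives 1 − 0.2 = 0.8
not q: Łukasiewicz ¬ gives 1 − 0.2 = 0.8
(r → not q): min(1, 1 − 0.6 + 0.8) = 1
(q ∨ (r → not q)) = max(0.2, 1) = 1
(not q → (q ∨ (r → not q))): min(1, 1 − 0.8 + 1) = 1
((p → (not q → r)) → (not q → (q ∨ (r → not q)))): min(1, 1 − 0.9 + 1) = 1
((((p ∧ (q → r)) → r) ∨ (r ∧ r)) → ((p → (not q → r)) → (not q → (q ∨ (r → not q))))): min(1, 1 − 0.7 + 1) = 1

1.00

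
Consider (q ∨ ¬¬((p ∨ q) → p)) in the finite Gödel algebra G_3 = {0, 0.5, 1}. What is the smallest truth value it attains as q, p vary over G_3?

0.50

The minimum is attained at q = 0.5, p = 0:
  (p ∨ q) = max(0, 0.5) = 0.5
  ((p ∨ q) → p): 0.5 > 0, so result = 0
  ¬((p ∨ q) → p): Gödel ¬ of 0 = 1 (operand is 0)
  ¬¬((p ∨ q) → p): Gödel ¬ of 1 = 0 (operand ≠ 0)
  (q ∨ ¬¬((p ∨ q) → p)) = max(0.5, 0) = 0.5
Checking all 9 assignments confirms none give a value below 0.50.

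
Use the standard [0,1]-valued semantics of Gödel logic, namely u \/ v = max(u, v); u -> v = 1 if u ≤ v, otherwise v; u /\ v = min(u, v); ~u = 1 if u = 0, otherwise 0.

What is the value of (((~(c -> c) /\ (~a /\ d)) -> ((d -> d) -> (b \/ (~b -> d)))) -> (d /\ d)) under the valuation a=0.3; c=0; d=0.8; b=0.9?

0.80

(c -> c): 0 ≤ 0, so result = 1
~(c -> c): Gödel ¬ of 1 = 0 (operand ≠ 0)
~a: Gödel ¬ of 0.3 = 0 (operand ≠ 0)
(~a /\ d) = min(0, 0.8) = 0
(~(c -> c) /\ (~a /\ d)) = min(0, 0) = 0
(d -> d): 0.8 ≤ 0.8, so result = 1
~b: Gödel ¬ of 0.9 = 0 (operand ≠ 0)
(~b -> d): 0 ≤ 0.8, so result = 1
(b \/ (~b -> d)) = max(0.9, 1) = 1
((d -> d) -> (b \/ (~b -> d))): 1 ≤ 1, so result = 1
((~(c -> c) /\ (~a /\ d)) -> ((d -> d) -> (b \/ (~b -> d)))): 0 ≤ 1, so result = 1
(d /\ d) = min(0.8, 0.8) = 0.8
(((~(c -> c) /\ (~a /\ d)) -> ((d -> d) -> (b \/ (~b -> d)))) -> (d /\ d)): 1 > 0.8, so result = 0.8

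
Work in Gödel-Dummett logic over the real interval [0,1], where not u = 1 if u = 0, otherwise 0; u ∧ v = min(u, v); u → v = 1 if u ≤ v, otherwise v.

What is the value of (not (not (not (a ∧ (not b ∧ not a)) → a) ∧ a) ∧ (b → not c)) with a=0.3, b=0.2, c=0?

1.00

not b: Gödel ¬ of 0.2 = 0 (operand ≠ 0)
not a: Gödel ¬ of 0.3 = 0 (operand ≠ 0)
(not b ∧ not a) = min(0, 0) = 0
(a ∧ (not b ∧ not a)) = min(0.3, 0) = 0
not (a ∧ (not b ∧ not a)): Gödel ¬ of 0 = 1 (operand is 0)
(not (a ∧ (not b ∧ not a)) → a): 1 > 0.3, so result = 0.3
not (not (a ∧ (not b ∧ not a)) → a): Gödel ¬ of 0.3 = 0 (operand ≠ 0)
(not (not (a ∧ (not b ∧ not a)) → a) ∧ a) = min(0, 0.3) = 0
not (not (not (a ∧ (not b ∧ not a)) → a) ∧ a): Gödel ¬ of 0 = 1 (operand is 0)
not c: Gödel ¬ of 0 = 1 (operand is 0)
(b → not c): 0.2 ≤ 1, so result = 1
(not (not (not (a ∧ (not b ∧ not a)) → a) ∧ a) ∧ (b → not c)) = min(1, 1) = 1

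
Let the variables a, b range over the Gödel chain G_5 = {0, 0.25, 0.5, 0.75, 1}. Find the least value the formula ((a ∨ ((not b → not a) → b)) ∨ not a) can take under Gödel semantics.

The minimum is attained at a = 0.25, b = 0.25:
  not b: Gödel ¬ of 0.25 = 0 (operand ≠ 0)
  not a: Gödel ¬ of 0.25 = 0 (operand ≠ 0)
  (not b → not a): 0 ≤ 0, so result = 1
  ((not b → not a) → b): 1 > 0.25, so result = 0.25
  (a ∨ ((not b → not a) → b)) = max(0.25, 0.25) = 0.25
  not a: Gödel ¬ of 0.25 = 0 (operand ≠ 0)
  ((a ∨ ((not b → not a) → b)) ∨ not a) = max(0.25, 0) = 0.25
Checking all 25 assignments confirms none give a value below 0.25.

0.25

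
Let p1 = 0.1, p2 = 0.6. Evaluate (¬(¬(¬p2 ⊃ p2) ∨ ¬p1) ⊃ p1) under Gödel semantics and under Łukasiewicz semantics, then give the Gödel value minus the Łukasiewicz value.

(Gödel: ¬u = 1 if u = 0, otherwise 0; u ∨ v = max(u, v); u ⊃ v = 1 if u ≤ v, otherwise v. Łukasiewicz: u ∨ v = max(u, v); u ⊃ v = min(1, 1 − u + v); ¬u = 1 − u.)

Gödel evaluation:
  ¬p2: Gödel ¬ of 0.6 = 0 (operand ≠ 0)
  (¬p2 ⊃ p2): 0 ≤ 0.6, so result = 1
  ¬(¬p2 ⊃ p2): Gödel ¬ of 1 = 0 (operand ≠ 0)
  ¬p1: Gödel ¬ of 0.1 = 0 (operand ≠ 0)
  (¬(¬p2 ⊃ p2) ∨ ¬p1) = max(0, 0) = 0
  ¬(¬(¬p2 ⊃ p2) ∨ ¬p1): Gödel ¬ of 0 = 1 (operand is 0)
  (¬(¬(¬p2 ⊃ p2) ∨ ¬p1) ⊃ p1): 1 > 0.1, so result = 0.1
  Gödel value = 0.1
Łukasiewicz evaluation:
  ¬p2: Łukasiewicz ¬ gives 1 − 0.6 = 0.4
  (¬p2 ⊃ p2): min(1, 1 − 0.4 + 0.6) = 1
  ¬(¬p2 ⊃ p2): Łukasiewicz ¬ gives 1 − 1 = 0
  ¬p1: Łukasiewicz ¬ gives 1 − 0.1 = 0.9
  (¬(¬p2 ⊃ p2) ∨ ¬p1) = max(0, 0.9) = 0.9
  ¬(¬(¬p2 ⊃ p2) ∨ ¬p1): Łukasiewicz ¬ gives 1 − 0.9 = 0.1
  (¬(¬(¬p2 ⊃ p2) ∨ ¬p1) ⊃ p1): min(1, 1 − 0.1 + 0.1) = 1
  Łukasiewicz value = 1
Difference: 0.1 − 1 = -0.90

-0.90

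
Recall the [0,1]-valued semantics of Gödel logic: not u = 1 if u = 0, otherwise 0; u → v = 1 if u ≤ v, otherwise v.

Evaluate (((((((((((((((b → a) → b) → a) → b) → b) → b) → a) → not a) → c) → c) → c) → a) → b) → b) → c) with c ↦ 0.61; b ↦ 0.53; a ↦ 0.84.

0.61

(b → a): 0.53 ≤ 0.84, so result = 1
((b → a) → b): 1 > 0.53, so result = 0.53
(((b → a) → b) → a): 0.53 ≤ 0.84, so result = 1
((((b → a) → b) → a) → b): 1 > 0.53, so result = 0.53
(((((b → a) → b) → a) → b) → b): 0.53 ≤ 0.53, so result = 1
((((((b → a) → b) → a) → b) → b) → b): 1 > 0.53, so result = 0.53
(((((((b → a) → b) → a) → b) → b) → b) → a): 0.53 ≤ 0.84, so result = 1
not a: Gödel ¬ of 0.84 = 0 (operand ≠ 0)
((((((((b → a) → b) → a) → b) → b) → b) → a) → not a): 1 > 0, so result = 0
(((((((((b → a) → b) → a) → b) → b) → b) → a) → not a) → c): 0 ≤ 0.61, so result = 1
((((((((((b → a) → b) → a) → b) → b) → b) → a) → not a) → c) → c): 1 > 0.61, so result = 0.61
(((((((((((b → a) → b) → a) → b) → b) → b) → a) → not a) → c) → c) → c): 0.61 ≤ 0.61, so result = 1
((((((((((((b → a) → b) → a) → b) → b) → b) → a) → not a) → c) → c) → c) → a): 1 > 0.84, so result = 0.84
(((((((((((((b → a) → b) → a) → b) → b) → b) → a) → not a) → c) → c) → c) → a) → b): 0.84 > 0.53, so result = 0.53
((((((((((((((b → a) → b) → a) → b) → b) → b) → a) → not a) → c) → c) → c) → a) → b) → b): 0.53 ≤ 0.53, so result = 1
(((((((((((((((b → a) → b) → a) → b) → b) → b) → a) → not a) → c) → c) → c) → a) → b) → b) → c): 1 > 0.61, so result = 0.61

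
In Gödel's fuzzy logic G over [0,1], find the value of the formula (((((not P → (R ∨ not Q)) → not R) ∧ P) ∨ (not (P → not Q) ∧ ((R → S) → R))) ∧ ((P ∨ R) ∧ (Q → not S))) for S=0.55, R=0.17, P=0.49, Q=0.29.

not P: Gödel ¬ of 0.49 = 0 (operand ≠ 0)
not Q: Gödel ¬ of 0.29 = 0 (operand ≠ 0)
(R ∨ not Q) = max(0.17, 0) = 0.17
(not P → (R ∨ not Q)): 0 ≤ 0.17, so result = 1
not R: Gödel ¬ of 0.17 = 0 (operand ≠ 0)
((not P → (R ∨ not Q)) → not R): 1 > 0, so result = 0
(((not P → (R ∨ not Q)) → not R) ∧ P) = min(0, 0.49) = 0
not Q: Gödel ¬ of 0.29 = 0 (operand ≠ 0)
(P → not Q): 0.49 > 0, so result = 0
not (P → not Q): Gödel ¬ of 0 = 1 (operand is 0)
(R → S): 0.17 ≤ 0.55, so result = 1
((R → S) → R): 1 > 0.17, so result = 0.17
(not (P → not Q) ∧ ((R → S) → R)) = min(1, 0.17) = 0.17
((((not P → (R ∨ not Q)) → not R) ∧ P) ∨ (not (P → not Q) ∧ ((R → S) → R))) = max(0, 0.17) = 0.17
(P ∨ R) = max(0.49, 0.17) = 0.49
not S: Gödel ¬ of 0.55 = 0 (operand ≠ 0)
(Q → not S): 0.29 > 0, so result = 0
((P ∨ R) ∧ (Q → not S)) = min(0.49, 0) = 0
(((((not P → (R ∨ not Q)) → not R) ∧ P) ∨ (not (P → not Q) ∧ ((R → S) → R))) ∧ ((P ∨ R) ∧ (Q → not S))) = min(0.17, 0) = 0

0.00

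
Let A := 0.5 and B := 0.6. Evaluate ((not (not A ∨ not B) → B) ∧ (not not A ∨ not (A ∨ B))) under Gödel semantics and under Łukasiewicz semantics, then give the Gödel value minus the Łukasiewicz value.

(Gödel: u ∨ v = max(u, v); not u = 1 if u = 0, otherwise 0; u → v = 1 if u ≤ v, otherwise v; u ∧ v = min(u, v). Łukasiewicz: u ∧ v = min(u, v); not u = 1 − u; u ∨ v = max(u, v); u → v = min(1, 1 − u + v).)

Gödel evaluation:
  not A: Gödel ¬ of 0.5 = 0 (operand ≠ 0)
  not B: Gödel ¬ of 0.6 = 0 (operand ≠ 0)
  (not A ∨ not B) = max(0, 0) = 0
  not (not A ∨ not B): Gödel ¬ of 0 = 1 (operand is 0)
  (not (not A ∨ not B) → B): 1 > 0.6, so result = 0.6
  not A: Gödel ¬ of 0.5 = 0 (operand ≠ 0)
  not not A: Gödel ¬ of 0 = 1 (operand is 0)
  (A ∨ B) = max(0.5, 0.6) = 0.6
  not (A ∨ B): Gödel ¬ of 0.6 = 0 (operand ≠ 0)
  (not not A ∨ not (A ∨ B)) = max(1, 0) = 1
  ((not (not A ∨ not B) → B) ∧ (not not A ∨ not (A ∨ B))) = min(0.6, 1) = 0.6
  Gödel value = 0.6
Łukasiewicz evaluation:
  not A: Łukasiewicz ¬ gives 1 − 0.5 = 0.5
  not B: Łukasiewicz ¬ gives 1 − 0.6 = 0.4
  (not A ∨ not B) = max(0.5, 0.4) = 0.5
  not (not A ∨ not B): Łukasiewicz ¬ gives 1 − 0.5 = 0.5
  (not (not A ∨ not B) → B): min(1, 1 − 0.5 + 0.6) = 1
  not A: Łukasiewicz ¬ gives 1 − 0.5 = 0.5
  not not A: Łukasiewicz ¬ gives 1 − 0.5 = 0.5
  (A ∨ B) = max(0.5, 0.6) = 0.6
  not (A ∨ B): Łukasiewicz ¬ gives 1 − 0.6 = 0.4
  (not not A ∨ not (A ∨ B)) = max(0.5, 0.4) = 0.5
  ((not (not A ∨ not B) → B) ∧ (not not A ∨ not (A ∨ B))) = min(1, 0.5) = 0.5
  Łukasiewicz value = 0.5
Difference: 0.6 − 0.5 = 0.10

0.10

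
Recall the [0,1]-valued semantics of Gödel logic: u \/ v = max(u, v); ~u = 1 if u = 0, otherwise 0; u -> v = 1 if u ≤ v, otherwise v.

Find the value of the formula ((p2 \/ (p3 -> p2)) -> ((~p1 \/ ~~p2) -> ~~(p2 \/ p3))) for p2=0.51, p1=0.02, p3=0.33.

(p3 -> p2): 0.33 ≤ 0.51, so result = 1
(p2 \/ (p3 -> p2)) = max(0.51, 1) = 1
~p1: Gödel ¬ of 0.02 = 0 (operand ≠ 0)
~p2: Gödel ¬ of 0.51 = 0 (operand ≠ 0)
~~p2: Gödel ¬ of 0 = 1 (operand is 0)
(~p1 \/ ~~p2) = max(0, 1) = 1
(p2 \/ p3) = max(0.51, 0.33) = 0.51
~(p2 \/ p3): Gödel ¬ of 0.51 = 0 (operand ≠ 0)
~~(p2 \/ p3): Gödel ¬ of 0 = 1 (operand is 0)
((~p1 \/ ~~p2) -> ~~(p2 \/ p3)): 1 ≤ 1, so result = 1
((p2 \/ (p3 -> p2)) -> ((~p1 \/ ~~p2) -> ~~(p2 \/ p3))): 1 ≤ 1, so result = 1

1.00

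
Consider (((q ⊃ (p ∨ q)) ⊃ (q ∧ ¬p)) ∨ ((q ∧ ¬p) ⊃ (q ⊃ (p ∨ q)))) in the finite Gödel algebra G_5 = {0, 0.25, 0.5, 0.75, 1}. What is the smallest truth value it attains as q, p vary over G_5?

1.00

Every assignment gives 1. For instance at q = 0, p = 0:
  (p ∨ q) = max(0, 0) = 0
  (q ⊃ (p ∨ q)): 0 ≤ 0, so result = 1
  ¬p: Gödel ¬ of 0 = 1 (operand is 0)
  (q ∧ ¬p) = min(0, 1) = 0
  ((q ⊃ (p ∨ q)) ⊃ (q ∧ ¬p)): 1 > 0, so result = 0
  ¬p: Gödel ¬ of 0 = 1 (operand is 0)
  (q ∧ ¬p) = min(0, 1) = 0
  (p ∨ q) = max(0, 0) = 0
  (q ⊃ (p ∨ q)): 0 ≤ 0, so result = 1
  ((q ∧ ¬p) ⊃ (q ⊃ (p ∨ q))): 0 ≤ 1, so result = 1
  (((q ⊃ (p ∨ q)) ⊃ (q ∧ ¬p)) ∨ ((q ∧ ¬p) ⊃ (q ⊃ (p ∨ q)))) = max(0, 1) = 1
All 25 assignments give value 1 — the formula is a G_5-tautology.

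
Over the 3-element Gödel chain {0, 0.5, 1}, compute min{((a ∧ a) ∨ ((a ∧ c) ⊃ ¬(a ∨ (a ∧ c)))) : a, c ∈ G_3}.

0.50

The minimum is attained at a = 0.5, c = 0.5:
  (a ∧ a) = min(0.5, 0.5) = 0.5
  (a ∧ c) = min(0.5, 0.5) = 0.5
  (a ∧ c) = min(0.5, 0.5) = 0.5
  (a ∨ (a ∧ c)) = max(0.5, 0.5) = 0.5
  ¬(a ∨ (a ∧ c)): Gödel ¬ of 0.5 = 0 (operand ≠ 0)
  ((a ∧ c) ⊃ ¬(a ∨ (a ∧ c))): 0.5 > 0, so result = 0
  ((a ∧ a) ∨ ((a ∧ c) ⊃ ¬(a ∨ (a ∧ c)))) = max(0.5, 0) = 0.5
Checking all 9 assignments confirms none give a value below 0.50.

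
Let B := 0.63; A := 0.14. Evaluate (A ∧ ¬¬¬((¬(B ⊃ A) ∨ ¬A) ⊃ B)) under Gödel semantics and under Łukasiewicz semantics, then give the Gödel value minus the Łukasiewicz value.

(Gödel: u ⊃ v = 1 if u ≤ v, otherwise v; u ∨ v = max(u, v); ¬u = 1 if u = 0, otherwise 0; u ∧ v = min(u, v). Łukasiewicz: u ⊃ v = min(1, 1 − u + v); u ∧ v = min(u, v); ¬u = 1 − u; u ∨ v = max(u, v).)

Gödel evaluation:
  (B ⊃ A): 0.63 > 0.14, so result = 0.14
  ¬(B ⊃ A): Gödel ¬ of 0.14 = 0 (operand ≠ 0)
  ¬A: Gödel ¬ of 0.14 = 0 (operand ≠ 0)
  (¬(B ⊃ A) ∨ ¬A) = max(0, 0) = 0
  ((¬(B ⊃ A) ∨ ¬A) ⊃ B): 0 ≤ 0.63, so result = 1
  ¬((¬(B ⊃ A) ∨ ¬A) ⊃ B): Gödel ¬ of 1 = 0 (operand ≠ 0)
  ¬¬((¬(B ⊃ A) ∨ ¬A) ⊃ B): Gödel ¬ of 0 = 1 (operand is 0)
  ¬¬¬((¬(B ⊃ A) ∨ ¬A) ⊃ B): Gödel ¬ of 1 = 0 (operand ≠ 0)
  (A ∧ ¬¬¬((¬(B ⊃ A) ∨ ¬A) ⊃ B)) = min(0.14, 0) = 0
  Gödel value = 0
Łukasiewicz evaluation:
  (B ⊃ A): min(1, 1 − 0.63 + 0.14) = 0.51
  ¬(B ⊃ A): Łukasiewicz ¬ gives 1 − 0.51 = 0.49
  ¬A: Łukasiewicz ¬ gives 1 − 0.14 = 0.86
  (¬(B ⊃ A) ∨ ¬A) = max(0.49, 0.86) = 0.86
  ((¬(B ⊃ A) ∨ ¬A) ⊃ B): min(1, 1 − 0.86 + 0.63) = 0.77
  ¬((¬(B ⊃ A) ∨ ¬A) ⊃ B): Łukasiewicz ¬ gives 1 − 0.77 = 0.23
  ¬¬((¬(B ⊃ A) ∨ ¬A) ⊃ B): Łukasiewicz ¬ gives 1 − 0.23 = 0.77
  ¬¬¬((¬(B ⊃ A) ∨ ¬A) ⊃ B): Łukasiewicz ¬ gives 1 − 0.77 = 0.23
  (A ∧ ¬¬¬((¬(B ⊃ A) ∨ ¬A) ⊃ B)) = min(0.14, 0.23) = 0.14
  Łukasiewicz value = 0.14
Difference: 0 − 0.14 = -0.14

-0.14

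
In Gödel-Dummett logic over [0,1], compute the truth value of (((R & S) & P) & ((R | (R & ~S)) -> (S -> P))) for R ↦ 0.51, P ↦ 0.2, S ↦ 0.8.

0.20

(R & S) = min(0.51, 0.8) = 0.51
((R & S) & P) = min(0.51, 0.2) = 0.2
~S: Gödel ¬ of 0.8 = 0 (operand ≠ 0)
(R & ~S) = min(0.51, 0) = 0
(R | (R & ~S)) = max(0.51, 0) = 0.51
(S -> P): 0.8 > 0.2, so result = 0.2
((R | (R & ~S)) -> (S -> P)): 0.51 > 0.2, so result = 0.2
(((R & S) & P) & ((R | (R & ~S)) -> (S -> P))) = min(0.2, 0.2) = 0.2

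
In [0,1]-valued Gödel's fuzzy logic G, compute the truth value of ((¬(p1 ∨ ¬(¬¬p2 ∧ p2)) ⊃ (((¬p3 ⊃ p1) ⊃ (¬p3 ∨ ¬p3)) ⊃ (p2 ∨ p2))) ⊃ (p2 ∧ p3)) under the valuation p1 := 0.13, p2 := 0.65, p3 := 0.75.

0.65

¬p2: Gödel ¬ of 0.65 = 0 (operand ≠ 0)
¬¬p2: Gödel ¬ of 0 = 1 (operand is 0)
(¬¬p2 ∧ p2) = min(1, 0.65) = 0.65
¬(¬¬p2 ∧ p2): Gödel ¬ of 0.65 = 0 (operand ≠ 0)
(p1 ∨ ¬(¬¬p2 ∧ p2)) = max(0.13, 0) = 0.13
¬(p1 ∨ ¬(¬¬p2 ∧ p2)): Gödel ¬ of 0.13 = 0 (operand ≠ 0)
¬p3: Gödel ¬ of 0.75 = 0 (operand ≠ 0)
(¬p3 ⊃ p1): 0 ≤ 0.13, so result = 1
¬p3: Gödel ¬ of 0.75 = 0 (operand ≠ 0)
¬p3: Gödel ¬ of 0.75 = 0 (operand ≠ 0)
(¬p3 ∨ ¬p3) = max(0, 0) = 0
((¬p3 ⊃ p1) ⊃ (¬p3 ∨ ¬p3)): 1 > 0, so result = 0
(p2 ∨ p2) = max(0.65, 0.65) = 0.65
(((¬p3 ⊃ p1) ⊃ (¬p3 ∨ ¬p3)) ⊃ (p2 ∨ p2)): 0 ≤ 0.65, so result = 1
(¬(p1 ∨ ¬(¬¬p2 ∧ p2)) ⊃ (((¬p3 ⊃ p1) ⊃ (¬p3 ∨ ¬p3)) ⊃ (p2 ∨ p2))): 0 ≤ 1, so result = 1
(p2 ∧ p3) = min(0.65, 0.75) = 0.65
((¬(p1 ∨ ¬(¬¬p2 ∧ p2)) ⊃ (((¬p3 ⊃ p1) ⊃ (¬p3 ∨ ¬p3)) ⊃ (p2 ∨ p2))) ⊃ (p2 ∧ p3)): 1 > 0.65, so result = 0.65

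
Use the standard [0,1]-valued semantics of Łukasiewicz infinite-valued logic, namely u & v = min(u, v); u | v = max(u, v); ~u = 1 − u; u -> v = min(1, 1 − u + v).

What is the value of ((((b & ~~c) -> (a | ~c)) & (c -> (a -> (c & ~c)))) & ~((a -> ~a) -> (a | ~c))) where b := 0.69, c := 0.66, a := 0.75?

0.00

~c: Łukasiewicz ¬ gives 1 − 0.66 = 0.34
~~c: Łukasiewicz ¬ gives 1 − 0.34 = 0.66
(b & ~~c) = min(0.69, 0.66) = 0.66
~c: Łukasiewicz ¬ gives 1 − 0.66 = 0.34
(a | ~c) = max(0.75, 0.34) = 0.75
((b & ~~c) -> (a | ~c)): min(1, 1 − 0.66 + 0.75) = 1
~c: Łukasiewicz ¬ gives 1 − 0.66 = 0.34
(c & ~c) = min(0.66, 0.34) = 0.34
(a -> (c & ~c)): min(1, 1 − 0.75 + 0.34) = 0.59
(c -> (a -> (c & ~c))): min(1, 1 − 0.66 + 0.59) = 0.93
(((b & ~~c) -> (a | ~c)) & (c -> (a -> (c & ~c)))) = min(1, 0.93) = 0.93
~a: Łukasiewicz ¬ gives 1 − 0.75 = 0.25
(a -> ~a): min(1, 1 − 0.75 + 0.25) = 0.5
~c: Łukasiewicz ¬ gives 1 − 0.66 = 0.34
(a | ~c) = max(0.75, 0.34) = 0.75
((a -> ~a) -> (a | ~c)): min(1, 1 − 0.5 + 0.75) = 1
~((a -> ~a) -> (a | ~c)): Łukasiewicz ¬ gives 1 − 1 = 0
((((b & ~~c) -> (a | ~c)) & (c -> (a -> (c & ~c)))) & ~((a -> ~a) -> (a | ~c))) = min(0.93, 0) = 0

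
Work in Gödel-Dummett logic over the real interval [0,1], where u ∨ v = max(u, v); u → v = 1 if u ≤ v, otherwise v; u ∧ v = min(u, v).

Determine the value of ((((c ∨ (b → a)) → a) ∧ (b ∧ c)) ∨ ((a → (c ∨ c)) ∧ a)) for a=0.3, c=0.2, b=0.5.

(b → a): 0.5 > 0.3, so result = 0.3
(c ∨ (b → a)) = max(0.2, 0.3) = 0.3
((c ∨ (b → a)) → a): 0.3 ≤ 0.3, so result = 1
(b ∧ c) = min(0.5, 0.2) = 0.2
(((c ∨ (b → a)) → a) ∧ (b ∧ c)) = min(1, 0.2) = 0.2
(c ∨ c) = max(0.2, 0.2) = 0.2
(a → (c ∨ c)): 0.3 > 0.2, so result = 0.2
((a → (c ∨ c)) ∧ a) = min(0.2, 0.3) = 0.2
((((c ∨ (b → a)) → a) ∧ (b ∧ c)) ∨ ((a → (c ∨ c)) ∧ a)) = max(0.2, 0.2) = 0.2

0.20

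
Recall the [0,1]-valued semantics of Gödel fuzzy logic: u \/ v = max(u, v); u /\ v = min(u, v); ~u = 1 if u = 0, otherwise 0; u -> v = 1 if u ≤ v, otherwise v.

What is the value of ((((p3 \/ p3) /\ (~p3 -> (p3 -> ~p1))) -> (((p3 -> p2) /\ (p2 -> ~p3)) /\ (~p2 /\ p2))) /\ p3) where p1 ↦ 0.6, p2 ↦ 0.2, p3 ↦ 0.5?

0.00

(p3 \/ p3) = max(0.5, 0.5) = 0.5
~p3: Gödel ¬ of 0.5 = 0 (operand ≠ 0)
~p1: Gödel ¬ of 0.6 = 0 (operand ≠ 0)
(p3 -> ~p1): 0.5 > 0, so result = 0
(~p3 -> (p3 -> ~p1)): 0 ≤ 0, so result = 1
((p3 \/ p3) /\ (~p3 -> (p3 -> ~p1))) = min(0.5, 1) = 0.5
(p3 -> p2): 0.5 > 0.2, so result = 0.2
~p3: Gödel ¬ of 0.5 = 0 (operand ≠ 0)
(p2 -> ~p3): 0.2 > 0, so result = 0
((p3 -> p2) /\ (p2 -> ~p3)) = min(0.2, 0) = 0
~p2: Gödel ¬ of 0.2 = 0 (operand ≠ 0)
(~p2 /\ p2) = min(0, 0.2) = 0
(((p3 -> p2) /\ (p2 -> ~p3)) /\ (~p2 /\ p2)) = min(0, 0) = 0
(((p3 \/ p3) /\ (~p3 -> (p3 -> ~p1))) -> (((p3 -> p2) /\ (p2 -> ~p3)) /\ (~p2 /\ p2))): 0.5 > 0, so result = 0
((((p3 \/ p3) /\ (~p3 -> (p3 -> ~p1))) -> (((p3 -> p2) /\ (p2 -> ~p3)) /\ (~p2 /\ p2))) /\ p3) = min(0, 0.5) = 0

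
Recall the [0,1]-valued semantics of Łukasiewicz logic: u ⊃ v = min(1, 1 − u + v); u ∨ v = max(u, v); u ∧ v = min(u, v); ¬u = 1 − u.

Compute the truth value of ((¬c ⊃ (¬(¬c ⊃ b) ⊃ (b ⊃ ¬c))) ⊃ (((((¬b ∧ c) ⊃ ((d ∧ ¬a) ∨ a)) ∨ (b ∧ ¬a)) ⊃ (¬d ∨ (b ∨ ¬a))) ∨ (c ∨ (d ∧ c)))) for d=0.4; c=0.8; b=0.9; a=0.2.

0.90

¬c: Łukasiewicz ¬ gives 1 − 0.8 = 0.2
¬c: Łukasiewicz ¬ gives 1 − 0.8 = 0.2
(¬c ⊃ b): min(1, 1 − 0.2 + 0.9) = 1
¬(¬c ⊃ b): Łukasiewicz ¬ gives 1 − 1 = 0
¬c: Łukasiewicz ¬ gives 1 − 0.8 = 0.2
(b ⊃ ¬c): min(1, 1 − 0.9 + 0.2) = 0.3
(¬(¬c ⊃ b) ⊃ (b ⊃ ¬c)): min(1, 1 − 0 + 0.3) = 1
(¬c ⊃ (¬(¬c ⊃ b) ⊃ (b ⊃ ¬c))): min(1, 1 − 0.2 + 1) = 1
¬b: Łukasiewicz ¬ gives 1 − 0.9 = 0.1
(¬b ∧ c) = min(0.1, 0.8) = 0.1
¬a: Łukasiewicz ¬ gives 1 − 0.2 = 0.8
(d ∧ ¬a) = min(0.4, 0.8) = 0.4
((d ∧ ¬a) ∨ a) = max(0.4, 0.2) = 0.4
((¬b ∧ c) ⊃ ((d ∧ ¬a) ∨ a)): min(1, 1 − 0.1 + 0.4) = 1
¬a: Łukasiewicz ¬ gives 1 − 0.2 = 0.8
(b ∧ ¬a) = min(0.9, 0.8) = 0.8
(((¬b ∧ c) ⊃ ((d ∧ ¬a) ∨ a)) ∨ (b ∧ ¬a)) = max(1, 0.8) = 1
¬d: Łukasiewicz ¬ gives 1 − 0.4 = 0.6
¬a: Łukasiewicz ¬ gives 1 − 0.2 = 0.8
(b ∨ ¬a) = max(0.9, 0.8) = 0.9
(¬d ∨ (b ∨ ¬a)) = max(0.6, 0.9) = 0.9
((((¬b ∧ c) ⊃ ((d ∧ ¬a) ∨ a)) ∨ (b ∧ ¬a)) ⊃ (¬d ∨ (b ∨ ¬a))): min(1, 1 − 1 + 0.9) = 0.9
(d ∧ c) = min(0.4, 0.8) = 0.4
(c ∨ (d ∧ c)) = max(0.8, 0.4) = 0.8
(((((¬b ∧ c) ⊃ ((d ∧ ¬a) ∨ a)) ∨ (b ∧ ¬a)) ⊃ (¬d ∨ (b ∨ ¬a))) ∨ (c ∨ (d ∧ c))) = max(0.9, 0.8) = 0.9
((¬c ⊃ (¬(¬c ⊃ b) ⊃ (b ⊃ ¬c))) ⊃ (((((¬b ∧ c) ⊃ ((d ∧ ¬a) ∨ a)) ∨ (b ∧ ¬a)) ⊃ (¬d ∨ (b ∨ ¬a))) ∨ (c ∨ (d ∧ c)))): min(1, 1 − 1 + 0.9) = 0.9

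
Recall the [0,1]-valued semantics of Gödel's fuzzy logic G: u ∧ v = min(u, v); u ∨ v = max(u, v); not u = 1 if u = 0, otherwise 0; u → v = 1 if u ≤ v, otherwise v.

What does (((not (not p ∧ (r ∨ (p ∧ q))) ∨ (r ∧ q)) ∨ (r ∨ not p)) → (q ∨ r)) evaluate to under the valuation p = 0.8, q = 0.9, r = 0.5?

not p: Gödel ¬ of 0.8 = 0 (operand ≠ 0)
(p ∧ q) = min(0.8, 0.9) = 0.8
(r ∨ (p ∧ q)) = max(0.5, 0.8) = 0.8
(not p ∧ (r ∨ (p ∧ q))) = min(0, 0.8) = 0
not (not p ∧ (r ∨ (p ∧ q))): Gödel ¬ of 0 = 1 (operand is 0)
(r ∧ q) = min(0.5, 0.9) = 0.5
(not (not p ∧ (r ∨ (p ∧ q))) ∨ (r ∧ q)) = max(1, 0.5) = 1
not p: Gödel ¬ of 0.8 = 0 (operand ≠ 0)
(r ∨ not p) = max(0.5, 0) = 0.5
((not (not p ∧ (r ∨ (p ∧ q))) ∨ (r ∧ q)) ∨ (r ∨ not p)) = max(1, 0.5) = 1
(q ∨ r) = max(0.9, 0.5) = 0.9
(((not (not p ∧ (r ∨ (p ∧ q))) ∨ (r ∧ q)) ∨ (r ∨ not p)) → (q ∨ r)): 1 > 0.9, so result = 0.9

0.90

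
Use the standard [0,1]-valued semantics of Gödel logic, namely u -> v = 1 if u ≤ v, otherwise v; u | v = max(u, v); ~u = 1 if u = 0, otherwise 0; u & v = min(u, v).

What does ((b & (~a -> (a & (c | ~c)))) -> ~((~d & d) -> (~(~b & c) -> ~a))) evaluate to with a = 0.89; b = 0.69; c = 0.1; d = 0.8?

~a: Gödel ¬ of 0.89 = 0 (operand ≠ 0)
~c: Gödel ¬ of 0.1 = 0 (operand ≠ 0)
(c | ~c) = max(0.1, 0) = 0.1
(a & (c | ~c)) = min(0.89, 0.1) = 0.1
(~a -> (a & (c | ~c))): 0 ≤ 0.1, so result = 1
(b & (~a -> (a & (c | ~c)))) = min(0.69, 1) = 0.69
~d: Gödel ¬ of 0.8 = 0 (operand ≠ 0)
(~d & d) = min(0, 0.8) = 0
~b: Gödel ¬ of 0.69 = 0 (operand ≠ 0)
(~b & c) = min(0, 0.1) = 0
~(~b & c): Gödel ¬ of 0 = 1 (operand is 0)
~a: Gödel ¬ of 0.89 = 0 (operand ≠ 0)
(~(~b & c) -> ~a): 1 > 0, so result = 0
((~d & d) -> (~(~b & c) -> ~a)): 0 ≤ 0, so result = 1
~((~d & d) -> (~(~b & c) -> ~a)): Gödel ¬ of 1 = 0 (operand ≠ 0)
((b & (~a -> (a & (c | ~c)))) -> ~((~d & d) -> (~(~b & c) -> ~a))): 0.69 > 0, so result = 0

0.00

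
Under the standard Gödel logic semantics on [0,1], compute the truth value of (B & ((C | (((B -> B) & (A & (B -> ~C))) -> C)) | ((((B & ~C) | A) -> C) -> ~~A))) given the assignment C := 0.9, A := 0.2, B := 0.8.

0.80

(B -> B): 0.8 ≤ 0.8, so result = 1
~C: Gödel ¬ of 0.9 = 0 (operand ≠ 0)
(B -> ~C): 0.8 > 0, so result = 0
(A & (B -> ~C)) = min(0.2, 0) = 0
((B -> B) & (A & (B -> ~C))) = min(1, 0) = 0
(((B -> B) & (A & (B -> ~C))) -> C): 0 ≤ 0.9, so result = 1
(C | (((B -> B) & (A & (B -> ~C))) -> C)) = max(0.9, 1) = 1
~C: Gödel ¬ of 0.9 = 0 (operand ≠ 0)
(B & ~C) = min(0.8, 0) = 0
((B & ~C) | A) = max(0, 0.2) = 0.2
(((B & ~C) | A) -> C): 0.2 ≤ 0.9, so result = 1
~A: Gödel ¬ of 0.2 = 0 (operand ≠ 0)
~~A: Gödel ¬ of 0 = 1 (operand is 0)
((((B & ~C) | A) -> C) -> ~~A): 1 ≤ 1, so result = 1
((C | (((B -> B) & (A & (B -> ~C))) -> C)) | ((((B & ~C) | A) -> C) -> ~~A)) = max(1, 1) = 1
(B & ((C | (((B -> B) & (A & (B -> ~C))) -> C)) | ((((B & ~C) | A) -> C) -> ~~A))) = min(0.8, 1) = 0.8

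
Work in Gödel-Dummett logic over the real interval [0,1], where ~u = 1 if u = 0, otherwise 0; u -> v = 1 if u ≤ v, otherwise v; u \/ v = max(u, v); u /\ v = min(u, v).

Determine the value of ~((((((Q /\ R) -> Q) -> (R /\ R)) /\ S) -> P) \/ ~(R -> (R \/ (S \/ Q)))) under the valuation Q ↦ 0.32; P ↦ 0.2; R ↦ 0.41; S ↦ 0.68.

0.00

(Q /\ R) = min(0.32, 0.41) = 0.32
((Q /\ R) -> Q): 0.32 ≤ 0.32, so result = 1
(R /\ R) = min(0.41, 0.41) = 0.41
(((Q /\ R) -> Q) -> (R /\ R)): 1 > 0.41, so result = 0.41
((((Q /\ R) -> Q) -> (R /\ R)) /\ S) = min(0.41, 0.68) = 0.41
(((((Q /\ R) -> Q) -> (R /\ R)) /\ S) -> P): 0.41 > 0.2, so result = 0.2
(S \/ Q) = max(0.68, 0.32) = 0.68
(R \/ (S \/ Q)) = max(0.41, 0.68) = 0.68
(R -> (R \/ (S \/ Q))): 0.41 ≤ 0.68, so result = 1
~(R -> (R \/ (S \/ Q))): Gödel ¬ of 1 = 0 (operand ≠ 0)
((((((Q /\ R) -> Q) -> (R /\ R)) /\ S) -> P) \/ ~(R -> (R \/ (S \/ Q)))) = max(0.2, 0) = 0.2
~((((((Q /\ R) -> Q) -> (R /\ R)) /\ S) -> P) \/ ~(R -> (R \/ (S \/ Q)))): Gödel ¬ of 0.2 = 0 (operand ≠ 0)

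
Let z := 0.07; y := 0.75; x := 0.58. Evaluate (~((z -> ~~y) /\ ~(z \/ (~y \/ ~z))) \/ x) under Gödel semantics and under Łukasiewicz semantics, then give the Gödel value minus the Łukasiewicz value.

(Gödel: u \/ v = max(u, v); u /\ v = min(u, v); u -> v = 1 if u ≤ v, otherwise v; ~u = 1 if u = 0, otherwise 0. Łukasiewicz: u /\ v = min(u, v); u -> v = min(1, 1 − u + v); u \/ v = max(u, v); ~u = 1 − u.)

Gödel evaluation:
  ~y: Gödel ¬ of 0.75 = 0 (operand ≠ 0)
  ~~y: Gödel ¬ of 0 = 1 (operand is 0)
  (z -> ~~y): 0.07 ≤ 1, so result = 1
  ~y: Gödel ¬ of 0.75 = 0 (operand ≠ 0)
  ~z: Gödel ¬ of 0.07 = 0 (operand ≠ 0)
  (~y \/ ~z) = max(0, 0) = 0
  (z \/ (~y \/ ~z)) = max(0.07, 0) = 0.07
  ~(z \/ (~y \/ ~z)): Gödel ¬ of 0.07 = 0 (operand ≠ 0)
  ((z -> ~~y) /\ ~(z \/ (~y \/ ~z))) = min(1, 0) = 0
  ~((z -> ~~y) /\ ~(z \/ (~y \/ ~z))): Gödel ¬ of 0 = 1 (operand is 0)
  (~((z -> ~~y) /\ ~(z \/ (~y \/ ~z))) \/ x) = max(1, 0.58) = 1
  Gödel value = 1
Łukasiewicz evaluation:
  ~y: Łukasiewicz ¬ gives 1 − 0.75 = 0.25
  ~~y: Łukasiewicz ¬ gives 1 − 0.25 = 0.75
  (z -> ~~y): min(1, 1 − 0.07 + 0.75) = 1
  ~y: Łukasiewicz ¬ gives 1 − 0.75 = 0.25
  ~z: Łukasiewicz ¬ gives 1 − 0.07 = 0.93
  (~y \/ ~z) = max(0.25, 0.93) = 0.93
  (z \/ (~y \/ ~z)) = max(0.07, 0.93) = 0.93
  ~(z \/ (~y \/ ~z)): Łukasiewicz ¬ gives 1 − 0.93 = 0.07
  ((z -> ~~y) /\ ~(z \/ (~y \/ ~z))) = min(1, 0.07) = 0.07
  ~((z -> ~~y) /\ ~(z \/ (~y \/ ~z))): Łukasiewicz ¬ gives 1 − 0.07 = 0.93
  (~((z -> ~~y) /\ ~(z \/ (~y \/ ~z))) \/ x) = max(0.93, 0.58) = 0.93
  Łukasiewicz value = 0.93
Difference: 1 − 0.93 = 0.07

0.07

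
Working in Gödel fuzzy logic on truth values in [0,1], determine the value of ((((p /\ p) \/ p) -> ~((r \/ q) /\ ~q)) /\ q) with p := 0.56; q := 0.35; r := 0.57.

(p /\ p) = min(0.56, 0.56) = 0.56
((p /\ p) \/ p) = max(0.56, 0.56) = 0.56
(r \/ q) = max(0.57, 0.35) = 0.57
~q: Gödel ¬ of 0.35 = 0 (operand ≠ 0)
((r \/ q) /\ ~q) = min(0.57, 0) = 0
~((r \/ q) /\ ~q): Gödel ¬ of 0 = 1 (operand is 0)
(((p /\ p) \/ p) -> ~((r \/ q) /\ ~q)): 0.56 ≤ 1, so result = 1
((((p /\ p) \/ p) -> ~((r \/ q) /\ ~q)) /\ q) = min(1, 0.35) = 0.35

0.35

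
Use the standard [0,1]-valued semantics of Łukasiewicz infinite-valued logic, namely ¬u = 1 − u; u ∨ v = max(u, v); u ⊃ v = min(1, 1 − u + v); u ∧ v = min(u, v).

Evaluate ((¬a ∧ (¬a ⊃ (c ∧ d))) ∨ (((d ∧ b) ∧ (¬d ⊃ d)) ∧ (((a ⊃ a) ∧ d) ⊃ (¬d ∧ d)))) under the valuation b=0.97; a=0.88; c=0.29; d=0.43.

0.43

¬a: Łukasiewicz ¬ gives 1 − 0.88 = 0.12
¬a: Łukasiewicz ¬ gives 1 − 0.88 = 0.12
(c ∧ d) = min(0.29, 0.43) = 0.29
(¬a ⊃ (c ∧ d)): min(1, 1 − 0.12 + 0.29) = 1
(¬a ∧ (¬a ⊃ (c ∧ d))) = min(0.12, 1) = 0.12
(d ∧ b) = min(0.43, 0.97) = 0.43
¬d: Łukasiewicz ¬ gives 1 − 0.43 = 0.57
(¬d ⊃ d): min(1, 1 − 0.57 + 0.43) = 0.86
((d ∧ b) ∧ (¬d ⊃ d)) = min(0.43, 0.86) = 0.43
(a ⊃ a): min(1, 1 − 0.88 + 0.88) = 1
((a ⊃ a) ∧ d) = min(1, 0.43) = 0.43
¬d: Łukasiewicz ¬ gives 1 − 0.43 = 0.57
(¬d ∧ d) = min(0.57, 0.43) = 0.43
(((a ⊃ a) ∧ d) ⊃ (¬d ∧ d)): min(1, 1 − 0.43 + 0.43) = 1
(((d ∧ b) ∧ (¬d ⊃ d)) ∧ (((a ⊃ a) ∧ d) ⊃ (¬d ∧ d))) = min(0.43, 1) = 0.43
((¬a ∧ (¬a ⊃ (c ∧ d))) ∨ (((d ∧ b) ∧ (¬d ⊃ d)) ∧ (((a ⊃ a) ∧ d) ⊃ (¬d ∧ d)))) = max(0.12, 0.43) = 0.43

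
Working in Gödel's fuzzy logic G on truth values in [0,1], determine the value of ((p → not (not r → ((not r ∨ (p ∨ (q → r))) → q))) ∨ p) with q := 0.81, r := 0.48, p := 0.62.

0.62

not r: Gödel ¬ of 0.48 = 0 (operand ≠ 0)
not r: Gödel ¬ of 0.48 = 0 (operand ≠ 0)
(q → r): 0.81 > 0.48, so result = 0.48
(p ∨ (q → r)) = max(0.62, 0.48) = 0.62
(not r ∨ (p ∨ (q → r))) = max(0, 0.62) = 0.62
((not r ∨ (p ∨ (q → r))) → q): 0.62 ≤ 0.81, so result = 1
(not r → ((not r ∨ (p ∨ (q → r))) → q)): 0 ≤ 1, so result = 1
not (not r → ((not r ∨ (p ∨ (q → r))) → q)): Gödel ¬ of 1 = 0 (operand ≠ 0)
(p → not (not r → ((not r ∨ (p ∨ (q → r))) → q))): 0.62 > 0, so result = 0
((p → not (not r → ((not r ∨ (p ∨ (q → r))) → q))) ∨ p) = max(0, 0.62) = 0.62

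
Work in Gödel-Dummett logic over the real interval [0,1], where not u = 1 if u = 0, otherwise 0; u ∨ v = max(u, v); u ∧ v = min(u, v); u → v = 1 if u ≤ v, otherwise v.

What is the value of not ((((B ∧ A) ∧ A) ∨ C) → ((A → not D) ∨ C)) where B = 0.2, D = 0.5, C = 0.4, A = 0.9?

(B ∧ A) = min(0.2, 0.9) = 0.2
((B ∧ A) ∧ A) = min(0.2, 0.9) = 0.2
(((B ∧ A) ∧ A) ∨ C) = max(0.2, 0.4) = 0.4
not D: Gödel ¬ of 0.5 = 0 (operand ≠ 0)
(A → not D): 0.9 > 0, so result = 0
((A → not D) ∨ C) = max(0, 0.4) = 0.4
((((B ∧ A) ∧ A) ∨ C) → ((A → not D) ∨ C)): 0.4 ≤ 0.4, so result = 1
not ((((B ∧ A) ∧ A) ∨ C) → ((A → not D) ∨ C)): Gödel ¬ of 1 = 0 (operand ≠ 0)

0.00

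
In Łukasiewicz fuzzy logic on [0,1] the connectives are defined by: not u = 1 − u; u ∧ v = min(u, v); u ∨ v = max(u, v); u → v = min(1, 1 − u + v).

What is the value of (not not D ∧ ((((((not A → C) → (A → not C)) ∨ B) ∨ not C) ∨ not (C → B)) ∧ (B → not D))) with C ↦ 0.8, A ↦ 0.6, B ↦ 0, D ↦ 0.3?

not D: Łukasiewicz ¬ gives 1 − 0.3 = 0.7
not not D: Łukasiewicz ¬ gives 1 − 0.7 = 0.3
not A: Łukasiewicz ¬ gives 1 − 0.6 = 0.4
(not A → C): min(1, 1 − 0.4 + 0.8) = 1
not C: Łukasiewicz ¬ gives 1 − 0.8 = 0.2
(A → not C): min(1, 1 − 0.6 + 0.2) = 0.6
((not A → C) → (A → not C)): min(1, 1 − 1 + 0.6) = 0.6
(((not A → C) → (A → not C)) ∨ B) = max(0.6, 0) = 0.6
not C: Łukasiewicz ¬ gives 1 − 0.8 = 0.2
((((not A → C) → (A → not C)) ∨ B) ∨ not C) = max(0.6, 0.2) = 0.6
(C → B): min(1, 1 − 0.8 + 0) = 0.2
not (C → B): Łukasiewicz ¬ gives 1 − 0.2 = 0.8
(((((not A → C) → (A → not C)) ∨ B) ∨ not C) ∨ not (C → B)) = max(0.6, 0.8) = 0.8
not D: Łukasiewicz ¬ gives 1 − 0.3 = 0.7
(B → not D): min(1, 1 − 0 + 0.7) = 1
((((((not A → C) → (A → not C)) ∨ B) ∨ not C) ∨ not (C → B)) ∧ (B → not D)) = min(0.8, 1) = 0.8
(not not D ∧ ((((((not A → C) → (A → not C)) ∨ B) ∨ not C) ∨ not (C → B)) ∧ (B → not D))) = min(0.3, 0.8) = 0.3

0.30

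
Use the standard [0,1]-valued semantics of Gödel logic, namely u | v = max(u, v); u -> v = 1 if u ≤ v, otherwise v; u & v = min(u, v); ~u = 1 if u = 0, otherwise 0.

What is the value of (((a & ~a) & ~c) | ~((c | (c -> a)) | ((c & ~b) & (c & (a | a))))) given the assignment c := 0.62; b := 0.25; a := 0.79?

0.00

~a: Gödel ¬ of 0.79 = 0 (operand ≠ 0)
(a & ~a) = min(0.79, 0) = 0
~c: Gödel ¬ of 0.62 = 0 (operand ≠ 0)
((a & ~a) & ~c) = min(0, 0) = 0
(c -> a): 0.62 ≤ 0.79, so result = 1
(c | (c -> a)) = max(0.62, 1) = 1
~b: Gödel ¬ of 0.25 = 0 (operand ≠ 0)
(c & ~b) = min(0.62, 0) = 0
(a | a) = max(0.79, 0.79) = 0.79
(c & (a | a)) = min(0.62, 0.79) = 0.62
((c & ~b) & (c & (a | a))) = min(0, 0.62) = 0
((c | (c -> a)) | ((c & ~b) & (c & (a | a)))) = max(1, 0) = 1
~((c | (c -> a)) | ((c & ~b) & (c & (a | a)))): Gödel ¬ of 1 = 0 (operand ≠ 0)
(((a & ~a) & ~c) | ~((c | (c -> a)) | ((c & ~b) & (c & (a | a))))) = max(0, 0) = 0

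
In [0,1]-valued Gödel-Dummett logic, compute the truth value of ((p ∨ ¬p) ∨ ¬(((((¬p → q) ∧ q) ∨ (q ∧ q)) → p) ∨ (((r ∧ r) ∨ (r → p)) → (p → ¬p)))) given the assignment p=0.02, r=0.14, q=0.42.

0.02

¬p: Gödel ¬ of 0.02 = 0 (operand ≠ 0)
(p ∨ ¬p) = max(0.02, 0) = 0.02
¬p: Gödel ¬ of 0.02 = 0 (operand ≠ 0)
(¬p → q): 0 ≤ 0.42, so result = 1
((¬p → q) ∧ q) = min(1, 0.42) = 0.42
(q ∧ q) = min(0.42, 0.42) = 0.42
(((¬p → q) ∧ q) ∨ (q ∧ q)) = max(0.42, 0.42) = 0.42
((((¬p → q) ∧ q) ∨ (q ∧ q)) → p): 0.42 > 0.02, so result = 0.02
(r ∧ r) = min(0.14, 0.14) = 0.14
(r → p): 0.14 > 0.02, so result = 0.02
((r ∧ r) ∨ (r → p)) = max(0.14, 0.02) = 0.14
¬p: Gödel ¬ of 0.02 = 0 (operand ≠ 0)
(p → ¬p): 0.02 > 0, so result = 0
(((r ∧ r) ∨ (r → p)) → (p → ¬p)): 0.14 > 0, so result = 0
(((((¬p → q) ∧ q) ∨ (q ∧ q)) → p) ∨ (((r ∧ r) ∨ (r → p)) → (p → ¬p))) = max(0.02, 0) = 0.02
¬(((((¬p → q) ∧ q) ∨ (q ∧ q)) → p) ∨ (((r ∧ r) ∨ (r → p)) → (p → ¬p))): Gödel ¬ of 0.02 = 0 (operand ≠ 0)
((p ∨ ¬p) ∨ ¬(((((¬p → q) ∧ q) ∨ (q ∧ q)) → p) ∨ (((r ∧ r) ∨ (r → p)) → (p → ¬p)))) = max(0.02, 0) = 0.02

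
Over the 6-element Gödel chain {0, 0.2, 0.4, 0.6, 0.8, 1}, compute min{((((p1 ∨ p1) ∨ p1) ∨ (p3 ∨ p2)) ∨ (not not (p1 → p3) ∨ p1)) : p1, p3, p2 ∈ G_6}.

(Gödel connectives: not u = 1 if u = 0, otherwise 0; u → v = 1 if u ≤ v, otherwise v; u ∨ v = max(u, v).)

The minimum is attained at p1 = 0.2, p3 = 0, p2 = 0:
  (p1 ∨ p1) = max(0.2, 0.2) = 0.2
  ((p1 ∨ p1) ∨ p1) = max(0.2, 0.2) = 0.2
  (p3 ∨ p2) = max(0, 0) = 0
  (((p1 ∨ p1) ∨ p1) ∨ (p3 ∨ p2)) = max(0.2, 0) = 0.2
  (p1 → p3): 0.2 > 0, so result = 0
  not (p1 → p3): Gödel ¬ of 0 = 1 (operand is 0)
  not not (p1 → p3): Gödel ¬ of 1 = 0 (operand ≠ 0)
  (not not (p1 → p3) ∨ p1) = max(0, 0.2) = 0.2
  ((((p1 ∨ p1) ∨ p1) ∨ (p3 ∨ p2)) ∨ (not not (p1 → p3) ∨ p1)) = max(0.2, 0.2) = 0.2
Checking all 216 assignments confirms none give a value below 0.20.

0.20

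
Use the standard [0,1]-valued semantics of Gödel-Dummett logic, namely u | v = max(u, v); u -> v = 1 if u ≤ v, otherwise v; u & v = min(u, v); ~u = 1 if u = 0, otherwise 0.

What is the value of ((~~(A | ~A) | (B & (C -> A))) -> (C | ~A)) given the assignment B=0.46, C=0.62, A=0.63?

~A: Gödel ¬ of 0.63 = 0 (operand ≠ 0)
(A | ~A) = max(0.63, 0) = 0.63
~(A | ~A): Gödel ¬ of 0.63 = 0 (operand ≠ 0)
~~(A | ~A): Gödel ¬ of 0 = 1 (operand is 0)
(C -> A): 0.62 ≤ 0.63, so result = 1
(B & (C -> A)) = min(0.46, 1) = 0.46
(~~(A | ~A) | (B & (C -> A))) = max(1, 0.46) = 1
~A: Gödel ¬ of 0.63 = 0 (operand ≠ 0)
(C | ~A) = max(0.62, 0) = 0.62
((~~(A | ~A) | (B & (C -> A))) -> (C | ~A)): 1 > 0.62, so result = 0.62

0.62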